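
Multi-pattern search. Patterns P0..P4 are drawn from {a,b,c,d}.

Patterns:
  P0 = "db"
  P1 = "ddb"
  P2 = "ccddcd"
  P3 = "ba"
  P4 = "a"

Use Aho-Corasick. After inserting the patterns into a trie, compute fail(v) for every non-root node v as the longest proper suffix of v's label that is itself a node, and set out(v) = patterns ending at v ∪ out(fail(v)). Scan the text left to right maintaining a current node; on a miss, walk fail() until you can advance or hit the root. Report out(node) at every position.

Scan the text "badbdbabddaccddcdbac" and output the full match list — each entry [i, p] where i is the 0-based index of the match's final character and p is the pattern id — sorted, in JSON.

Build automaton:
Trie (insert patterns):
  n0 'ε': a→13 b→11 c→5 d→1
  n1 'd': b→2 d→3
  n2 'db': ·  [P0 ends]
  n3 'dd': b→4
  n4 'ddb': ·  [P1 ends]
  n5 'c': c→6
  n6 'cc': d→7
  n7 'ccd': d→8
  n8 'ccdd': c→9
  n9 'ccddc': d→10
  n10 'ccddcd': ·  [P2 ends]
  n11 'b': a→12
  n12 'ba': ·  [P3 ends]
  n13 'a': ·  [P4 ends]

BFS fail/out derivation:
  n1('d'): parent n0 fail=0; on 'd' 0 → fail=0;  out ∅∪∅=∅
  n5('c'): parent n0 fail=0; on 'c' 0 → fail=0;  out ∅∪∅=∅
  n11('b'): parent n0 fail=0; on 'b' 0 → fail=0;  out ∅∪∅=∅
  n13('a'): parent n0 fail=0; on 'a' 0 → fail=0;  out {4}∪∅={4}
  n2('db'): parent n1 fail=0; on 'b' 0 → fail=11;  out {0}∪∅={0}
  n3('dd'): parent n1 fail=0; on 'd' 0 → fail=1;  out ∅∪∅=∅
  n6('cc'): parent n5 fail=0; on 'c' 0 → fail=5;  out ∅∪∅=∅
  n12('ba'): parent n11 fail=0; on 'a' 0 → fail=13;  out {3}∪{4}={3,4}
  n4('ddb'): parent n3 fail=1; on 'b' 1 → fail=2;  out {1}∪{0}={0,1}
  n7('ccd'): parent n6 fail=5; on 'd' 5→0 → fail=1;  out ∅∪∅=∅
  n8('ccdd'): parent n7 fail=1; on 'd' 1 → fail=3;  out ∅∪∅=∅
  n9('ccddc'): parent n8 fail=3; on 'c' 3→1→0 → fail=5;  out ∅∪∅=∅
  n10('ccddcd'): parent n9 fail=5; on 'd' 5→0 → fail=1;  out {2}∪∅={2}

Run:
i=0 'b': node 0→11
i=1 'a': node 11→12  emit P3@[0:1],P4@[1:1]
i=2 'd': node 12→1 (fail-walked)
i=3 'b': node 1→2  emit P0@[2:3]
i=4 'd': node 2→1 (fail-walked)
i=5 'b': node 1→2  emit P0@[4:5]
i=6 'a': node 2→12 (fail-walked)  emit P3@[5:6],P4@[6:6]
i=7 'b': node 12→11 (fail-walked)
i=8 'd': node 11→1 (fail-walked)
i=9 'd': node 1→3
i=10 'a': node 3→13 (fail-walked)  emit P4@[10:10]
i=11 'c': node 13→5 (fail-walked)
i=12 'c': node 5→6
i=13 'd': node 6→7
i=14 'd': node 7→8
i=15 'c': node 8→9
i=16 'd': node 9→10  emit P2@[11:16]
i=17 'b': node 10→2 (fail-walked)  emit P0@[16:17]
i=18 'a': node 2→12 (fail-walked)  emit P3@[17:18],P4@[18:18]
i=19 'c': node 12→5 (fail-walked)

Matches: [[1,3],[1,4],[3,0],[5,0],[6,3],[6,4],[10,4],[16,2],[17,0],[18,3],[18,4]]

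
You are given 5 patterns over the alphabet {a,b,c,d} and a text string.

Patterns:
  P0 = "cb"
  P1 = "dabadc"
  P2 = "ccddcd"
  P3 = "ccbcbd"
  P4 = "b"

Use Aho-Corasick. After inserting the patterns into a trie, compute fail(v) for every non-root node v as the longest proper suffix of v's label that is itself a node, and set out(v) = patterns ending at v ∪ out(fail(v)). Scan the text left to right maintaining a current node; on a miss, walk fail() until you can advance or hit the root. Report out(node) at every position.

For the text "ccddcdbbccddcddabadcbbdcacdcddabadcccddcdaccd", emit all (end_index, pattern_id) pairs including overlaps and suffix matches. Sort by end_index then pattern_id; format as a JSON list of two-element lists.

Build automaton:
Trie nodes:
  0='ε' goto b→18 c→1 d→3
  1='c' goto b→2 c→9
  2='cb' goto ·  [P0 ends]
  3='d' goto a→4
  4='da' goto b→5
  5='dab' goto a→6
  6='daba' goto d→7
  7='dabad' goto c→8
  8='dabadc' goto ·  [P1 ends]
  9='cc' goto b→14 d→10
  10='ccd' goto d→11
  11='ccdd' goto c→12
  12='ccddc' goto d→13
  13='ccddcd' goto ·  [P2 ends]
  14='ccb' goto c→15
  15='ccbc' goto b→16
  16='ccbcb' goto d→17
  17='ccbcbd' goto ·  [P3 ends]
  18='b' goto ·  [P4 ends]

BFS fail/out derivation:
  n1('c'): parent n0 fail=0; on 'c' 0 → fail=0;  out ∅∪∅=∅
  n3('d'): parent n0 fail=0; on 'd' 0 → fail=0;  out ∅∪∅=∅
  n18('b'): parent n0 fail=0; on 'b' 0 → fail=0;  out {4}∪∅={4}
  n2('cb'): parent n1 fail=0; on 'b' 0 → fail=18;  out {0}∪{4}={0,4}
  n4('da'): parent n3 fail=0; on 'a' 0 → fail=0;  out ∅∪∅=∅
  n9('cc'): parent n1 fail=0; on 'c' 0 → fail=1;  out ∅∪∅=∅
  n5('dab'): parent n4 fail=0; on 'b' 0 → fail=18;  out ∅∪{4}={4}
  n10('ccd'): parent n9 fail=1; on 'd' 1→0 → fail=3;  out ∅∪∅=∅
  n14('ccb'): parent n9 fail=1; on 'b' 1 → fail=2;  out ∅∪{0,4}={0,4}
  n6('daba'): parent n5 fail=18; on 'a' 18→0 → fail=0;  out ∅∪∅=∅
  n11('ccdd'): parent n10 fail=3; on 'd' 3→0 → fail=3;  out ∅∪∅=∅
  n15('ccbc'): parent n14 fail=2; on 'c' 2→18→0 → fail=1;  out ∅∪∅=∅
  n7('dabad'): parent n6 fail=0; on 'd' 0 → fail=3;  out ∅∪∅=∅
  n12('ccddc'): parent n11 fail=3; on 'c' 3→0 → fail=1;  out ∅∪∅=∅
  n16('ccbcb'): parent n15 fail=1; on 'b' 1 → fail=2;  out ∅∪{0,4}={0,4}
  n8('dabadc'): parent n7 fail=3; on 'c' 3→0 → fail=1;  out {1}∪∅={1}
  n13('ccddcd'): parent n12 fail=1; on 'd' 1→0 → fail=3;  out {2}∪∅={2}
  n17('ccbcbd'): parent n16 fail=2; on 'd' 2→18→0 → fail=3;  out {3}∪∅={3}

Scan:
i=0 'c': node 0→1
i=1 'c': node 1→9
i=2 'd': node 9→10
i=3 'd': node 10→11
i=4 'c': node 11→12
i=5 'd': node 12→13  ** P2@[0:5]
i=6 'b': node 13→18 (fail-walked)  ** P4@[6:6]
i=7 'b': node 18→18 (fail-walked)  ** P4@[7:7]
i=8 'c': node 18→1 (fail-walked)
i=9 'c': node 1→9
i=10 'd': node 9→10
i=11 'd': node 10→11
i=12 'c': node 11→12
i=13 'd': node 12→13  ** P2@[8:13]
i=14 'd': node 13→3 (fail-walked)
i=15 'a': node 3→4
i=16 'b': node 4→5  ** P4@[16:16]
i=17 'a': node 5→6
i=18 'd': node 6→7
i=19 'c': node 7→8  ** P1@[14:19]
i=20 'b': node 8→2 (fail-walked)  ** P0@[19:20],P4@[20:20]
i=21 'b': node 2→18 (fail-walked)  ** P4@[21:21]
i=22 'd': node 18→3 (fail-walked)
i=23 'c': node 3→1 (fail-walked)
i=24 'a': node 1→0 (fail-walked)
i=25 'c': node 0→1
i=26 'd': node 1→3 (fail-walked)
i=27 'c': node 3→1 (fail-walked)
i=28 'd': node 1→3 (fail-walked)
i=29 'd': node 3→3 (fail-walked)
i=30 'a': node 3→4
i=31 'b': node 4→5  ** P4@[31:31]
i=32 'a': node 5→6
i=33 'd': node 6→7
i=34 'c': node 7→8  ** P1@[29:34]
i=35 'c': node 8→9 (fail-walked)
i=36 'c': node 9→9 (fail-walked)
i=37 'd': node 9→10
i=38 'd': node 10→11
i=39 'c': node 11→12
i=40 'd': node 12→13  ** P2@[35:40]
i=41 'a': node 13→4 (fail-walked)
i=42 'c': node 4→1 (fail-walked)
i=43 'c': node 1→9
i=44 'd': node 9→10

Result: [[5,2],[6,4],[7,4],[13,2],[16,4],[19,1],[20,0],[20,4],[21,4],[31,4],[34,1],[40,2]]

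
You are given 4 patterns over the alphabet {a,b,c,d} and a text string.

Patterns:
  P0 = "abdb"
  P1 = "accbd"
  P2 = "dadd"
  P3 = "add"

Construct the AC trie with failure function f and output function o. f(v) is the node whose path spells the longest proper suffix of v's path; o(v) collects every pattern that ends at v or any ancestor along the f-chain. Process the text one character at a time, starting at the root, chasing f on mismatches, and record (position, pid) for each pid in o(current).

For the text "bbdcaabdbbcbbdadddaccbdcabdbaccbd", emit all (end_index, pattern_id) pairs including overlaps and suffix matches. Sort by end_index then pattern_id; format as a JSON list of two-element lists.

Construct AC machine:
Trie (insert patterns):
  0='ε' goto a→1 d→9
  1='a' goto b→2 c→5 d→13
  2='ab' goto d→3
  3='abd' goto b→4
  4='abdb' goto ·  [P0 ends]
  5='ac' goto c→6
  6='acc' goto b→7
  7='accb' goto d→8
  8='accbd' goto ·  [P1 ends]
  9='d' goto a→10
  10='da' goto d→11
  11='dad' goto d→12
  12='dadd' goto ·  [P2 ends]
  13='ad' goto d→14
  14='add' goto ·  [P3 ends]

Failure links (BFS by depth):
  n1('a'): parent n0 fail=0; on 'a' 0 → fail=0;  out ∅∪∅=∅
  n9('d'): parent n0 fail=0; on 'd' 0 → fail=0;  out ∅∪∅=∅
  n2('ab'): parent n1 fail=0; on 'b' 0 → fail=0;  out ∅∪∅=∅
  n5('ac'): parent n1 fail=0; on 'c' 0 → fail=0;  out ∅∪∅=∅
  n10('da'): parent n9 fail=0; on 'a' 0 → fail=1;  out ∅∪∅=∅
  n13('ad'): parent n1 fail=0; on 'd' 0 → fail=9;  out ∅∪∅=∅
  n3('abd'): parent n2 fail=0; on 'd' 0 → fail=9;  out ∅∪∅=∅
  n6('acc'): parent n5 fail=0; on 'c' 0 → fail=0;  out ∅∪∅=∅
  n11('dad'): parent n10 fail=1; on 'd' 1 → fail=13;  out ∅∪∅=∅
  n14('add'): parent n13 fail=9; on 'd' 9→0 → fail=9;  out {3}∪∅={3}
  n4('abdb'): parent n3 fail=9; on 'b' 9→0 → fail=0;  out {0}∪∅={0}
  n7('accb'): parent n6 fail=0; on 'b' 0 → fail=0;  out ∅∪∅=∅
  n12('dadd'): parent n11 fail=13; on 'd' 13 → fail=14;  out {2}∪{3}={2,3}
  n8('accbd'): parent n7 fail=0; on 'd' 0 → fail=9;  out {1}∪∅={1}

Run:
pos 0 'b': at 0
pos 1 'b': at 0
pos 2 'd': at 9
pos 3 'c': at 0 (via fail)
pos 4 'a': at 1
pos 5 'a': at 1 (via fail)
pos 6 'b': at 2
pos 7 'd': at 3
pos 8 'b': at 4  emit P0@[5:8]
pos 9 'b': at 0 (via fail)
pos 10 'c': at 0
pos 11 'b': at 0
pos 12 'b': at 0
pos 13 'd': at 9
pos 14 'a': at 10
pos 15 'd': at 11
pos 16 'd': at 12  emit P2@[13:16],P3@[14:16]
pos 17 'd': at 9 (via fail)
pos 18 'a': at 10
pos 19 'c': at 5 (via fail)
pos 20 'c': at 6
pos 21 'b': at 7
pos 22 'd': at 8  emit P1@[18:22]
pos 23 'c': at 0 (via fail)
pos 24 'a': at 1
pos 25 'b': at 2
pos 26 'd': at 3
pos 27 'b': at 4  emit P0@[24:27]
pos 28 'a': at 1 (via fail)
pos 29 'c': at 5
pos 30 'c': at 6
pos 31 'b': at 7
pos 32 'd': at 8  emit P1@[28:32]

Result: [[8,0],[16,2],[16,3],[22,1],[27,0],[32,1]]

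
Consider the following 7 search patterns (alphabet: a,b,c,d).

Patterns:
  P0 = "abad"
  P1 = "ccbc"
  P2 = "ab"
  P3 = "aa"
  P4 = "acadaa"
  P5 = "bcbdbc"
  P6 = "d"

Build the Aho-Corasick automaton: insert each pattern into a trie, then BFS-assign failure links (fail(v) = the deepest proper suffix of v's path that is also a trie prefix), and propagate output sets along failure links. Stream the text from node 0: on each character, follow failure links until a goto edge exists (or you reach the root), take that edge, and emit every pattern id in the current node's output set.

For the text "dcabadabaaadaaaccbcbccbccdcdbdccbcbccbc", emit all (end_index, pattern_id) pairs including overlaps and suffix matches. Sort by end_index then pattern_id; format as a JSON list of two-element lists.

Build automaton:
Trie (insert patterns):
  n0 'ε': a→1 b→15 c→5 d→21
  n1 'a': a→9 b→2 c→10
  n2 'ab': a→3  [P2 ends]
  n3 'aba': d→4
  n4 'abad': ·  [P0 ends]
  n5 'c': c→6
  n6 'cc': b→7
  n7 'ccb': c→8
  n8 'ccbc': ·  [P1 ends]
  n9 'aa': ·  [P3 ends]
  n10 'ac': a→11
  n11 'aca': d→12
  n12 'acad': a→13
  n13 'acada': a→14
  n14 'acadaa': ·  [P4 ends]
  n15 'b': c→16
  n16 'bc': b→17
  n17 'bcb': d→18
  n18 'bcbd': b→19
  n19 'bcbdb': c→20
  n20 'bcbdbc': ·  [P5 ends]
  n21 'd': ·  [P6 ends]

BFS fail/out derivation:
  fail(1) 'a': from fail(0)=0 chase 'a': 0 ⇒ 0;  out=∅∪out(0)=∅
  fail(5) 'c': from fail(0)=0 chase 'c': 0 ⇒ 0;  out=∅∪out(0)=∅
  fail(15) 'b': from fail(0)=0 chase 'b': 0 ⇒ 0;  out=∅∪out(0)=∅
  fail(21) 'd': from fail(0)=0 chase 'd': 0 ⇒ 0;  out={6}∪out(0)={6}
  fail(2) 'ab': from fail(1)=0 chase 'b': 0 ⇒ 15;  out={2}∪out(15)={2}
  fail(6) 'cc': from fail(5)=0 chase 'c': 0 ⇒ 5;  out=∅∪out(5)=∅
  fail(9) 'aa': from fail(1)=0 chase 'a': 0 ⇒ 1;  out={3}∪out(1)={3}
  fail(10) 'ac': from fail(1)=0 chase 'c': 0 ⇒ 5;  out=∅∪out(5)=∅
  fail(16) 'bc': from fail(15)=0 chase 'c': 0 ⇒ 5;  out=∅∪out(5)=∅
  fail(3) 'aba': from fail(2)=15 chase 'a': 15→0 ⇒ 1;  out=∅∪out(1)=∅
  fail(7) 'ccb': from fail(6)=5 chase 'b': 5→0 ⇒ 15;  out=∅∪out(15)=∅
  fail(11) 'aca': from fail(10)=5 chase 'a': 5→0 ⇒ 1;  out=∅∪out(1)=∅
  fail(17) 'bcb': from fail(16)=5 chase 'b': 5→0 ⇒ 15;  out=∅∪out(15)=∅
  fail(4) 'abad': from fail(3)=1 chase 'd': 1→0 ⇒ 21;  out={0}∪out(21)={0,6}
  fail(8) 'ccbc': from fail(7)=15 chase 'c': 15 ⇒ 16;  out={1}∪out(16)={1}
  fail(12) 'acad': from fail(11)=1 chase 'd': 1→0 ⇒ 21;  out=∅∪out(21)={6}
  fail(18) 'bcbd': from fail(17)=15 chase 'd': 15→0 ⇒ 21;  out=∅∪out(21)={6}
  fail(13) 'acada': from fail(12)=21 chase 'a': 21→0 ⇒ 1;  out=∅∪out(1)=∅
  fail(19) 'bcbdb': from fail(18)=21 chase 'b': 21→0 ⇒ 15;  out=∅∪out(15)=∅
  fail(14) 'acadaa': from fail(13)=1 chase 'a': 1 ⇒ 9;  out={4}∪out(9)={3,4}
  fail(20) 'bcbdbc': from fail(19)=15 chase 'c': 15 ⇒ 16;  out={5}∪out(16)={5}

Scan:
i=0 'd': node 0→21  → match P6@[0:0]
i=1 'c': node 21→5 (via fail)
i=2 'a': node 5→1 (via fail)
i=3 'b': node 1→2  → match P2@[2:3]
i=4 'a': node 2→3
i=5 'd': node 3→4  → match P0@[2:5],P6@[5:5]
i=6 'a': node 4→1 (via fail)
i=7 'b': node 1→2  → match P2@[6:7]
i=8 'a': node 2→3
i=9 'a': node 3→9 (via fail)  → match P3@[8:9]
i=10 'a': node 9→9 (via fail)  → match P3@[9:10]
i=11 'd': node 9→21 (via fail)  → match P6@[11:11]
i=12 'a': node 21→1 (via fail)
i=13 'a': node 1→9  → match P3@[12:13]
i=14 'a': node 9→9 (via fail)  → match P3@[13:14]
i=15 'c': node 9→10 (via fail)
i=16 'c': node 10→6 (via fail)
i=17 'b': node 6→7
i=18 'c': node 7→8  → match P1@[15:18]
i=19 'b': node 8→17 (via fail)
i=20 'c': node 17→16 (via fail)
i=21 'c': node 16→6 (via fail)
i=22 'b': node 6→7
i=23 'c': node 7→8  → match P1@[20:23]
i=24 'c': node 8→6 (via fail)
i=25 'd': node 6→21 (via fail)  → match P6@[25:25]
i=26 'c': node 21→5 (via fail)
i=27 'd': node 5→21 (via fail)  → match P6@[27:27]
i=28 'b': node 21→15 (via fail)
i=29 'd': node 15→21 (via fail)  → match P6@[29:29]
i=30 'c': node 21→5 (via fail)
i=31 'c': node 5→6
i=32 'b': node 6→7
i=33 'c': node 7→8  → match P1@[30:33]
i=34 'b': node 8→17 (via fail)
i=35 'c': node 17→16 (via fail)
i=36 'c': node 16→6 (via fail)
i=37 'b': node 6→7
i=38 'c': node 7→8  → match P1@[35:38]

Result: [[0,6],[3,2],[5,0],[5,6],[7,2],[9,3],[10,3],[11,6],[13,3],[14,3],[18,1],[23,1],[25,6],[27,6],[29,6],[33,1],[38,1]]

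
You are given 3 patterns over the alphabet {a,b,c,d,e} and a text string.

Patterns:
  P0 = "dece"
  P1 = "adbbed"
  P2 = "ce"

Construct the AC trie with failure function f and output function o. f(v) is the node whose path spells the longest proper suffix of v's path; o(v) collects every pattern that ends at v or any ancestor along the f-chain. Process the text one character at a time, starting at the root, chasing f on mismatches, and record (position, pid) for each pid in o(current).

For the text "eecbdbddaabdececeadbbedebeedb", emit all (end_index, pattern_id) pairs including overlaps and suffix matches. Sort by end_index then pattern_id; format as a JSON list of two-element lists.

Build automaton:
Trie (insert patterns):
  0='ε' goto a→5 c→11 d→1
  1='d' goto e→2
  2='de' goto c→3
  3='dec' goto e→4
  4='dece' goto ·  ←P0
  5='a' goto d→6
  6='ad' goto b→7
  7='adb' goto b→8
  8='adbb' goto e→9
  9='adbbe' goto d→10
  10='adbbed' goto ·  ←P1
  11='c' goto e→12
  12='ce' goto ·  ←P2

Failure links (BFS by depth):
  n1('d'): parent n0 fail=0; on 'd' 0 → fail=0;  out ∅∪∅=∅
  n5('a'): parent n0 fail=0; on 'a' 0 → fail=0;  out ∅∪∅=∅
  n11('c'): parent n0 fail=0; on 'c' 0 → fail=0;  out ∅∪∅=∅
  n2('de'): parent n1 fail=0; on 'e' 0 → fail=0;  out ∅∪∅=∅
  n6('ad'): parent n5 fail=0; on 'd' 0 → fail=1;  out ∅∪∅=∅
  n12('ce'): parent n11 fail=0; on 'e' 0 → fail=0;  out {2}∪∅={2}
  n3('dec'): parent n2 fail=0; on 'c' 0 → fail=11;  out ∅∪∅=∅
  n7('adb'): parent n6 fail=1; on 'b' 1→0 → fail=0;  out ∅∪∅=∅
  n4('dece'): parent n3 fail=11; on 'e' 11 → fail=12;  out {0}∪{2}={0,2}
  n8('adbb'): parent n7 fail=0; on 'b' 0 → fail=0;  out ∅∪∅=∅
  n9('adbbe'): parent n8 fail=0; on 'e' 0 → fail=0;  out ∅∪∅=∅
  n10('adbbed'): parent n9 fail=0; on 'd' 0 → fail=1;  out {1}∪∅={1}

Run:
[0] read 'e'  n0⇒n0
[1] read 'e'  n0⇒n0
[2] read 'c'  n0⇒n11
[3] read 'b'  n11⇒n0 (via fail)
[4] read 'd'  n0⇒n1
[5] read 'b'  n1⇒n0 (via fail)
[6] read 'd'  n0⇒n1
[7] read 'd'  n1⇒n1 (via fail)
[8] read 'a'  n1⇒n5 (via fail)
[9] read 'a'  n5⇒n5 (via fail)
[10] read 'b'  n5⇒n0 (via fail)
[11] read 'd'  n0⇒n1
[12] read 'e'  n1⇒n2
[13] read 'c'  n2⇒n3
[14] read 'e'  n3⇒n4  ** P0@[11:14],P2@[13:14]
[15] read 'c'  n4⇒n11 (via fail)
[16] read 'e'  n11⇒n12  ** P2@[15:16]
[17] read 'a'  n12⇒n5 (via fail)
[18] read 'd'  n5⇒n6
[19] read 'b'  n6⇒n7
[20] read 'b'  n7⇒n8
[21] read 'e'  n8⇒n9
[22] read 'd'  n9⇒n10  ** P1@[17:22]
[23] read 'e'  n10⇒n2 (via fail)
[24] read 'b'  n2⇒n0 (via fail)
[25] read 'e'  n0⇒n0
[26] read 'e'  n0⇒n0
[27] read 'd'  n0⇒n1
[28] read 'b'  n1⇒n0 (via fail)

All matches (sorted): [[14,0],[14,2],[16,2],[22,1]]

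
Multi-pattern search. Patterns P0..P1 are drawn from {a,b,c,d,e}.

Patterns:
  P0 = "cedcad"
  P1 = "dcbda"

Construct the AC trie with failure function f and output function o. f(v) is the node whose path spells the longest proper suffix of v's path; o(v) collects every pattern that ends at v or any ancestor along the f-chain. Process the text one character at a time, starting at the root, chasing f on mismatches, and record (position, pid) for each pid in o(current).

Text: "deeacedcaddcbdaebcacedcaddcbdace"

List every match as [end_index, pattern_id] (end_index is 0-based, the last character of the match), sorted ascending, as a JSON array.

Construct AC machine:
Trie (insert patterns):
  n0 'ε': c→1 d→7
  n1 'c': e→2
  n2 'ce': d→3
  n3 'ced': c→4
  n4 'cedc': a→5
  n5 'cedca': d→6
  n6 'cedcad': ·  [P0 ends]
  n7 'd': c→8
  n8 'dc': b→9
  n9 'dcb': d→10
  n10 'dcbd': a→11
  n11 'dcbda': ·  [P1 ends]

BFS fail/out derivation:
  n1('c'): parent n0 fail=0; on 'c' 0 → fail=0;  out ∅∪∅=∅
  n7('d'): parent n0 fail=0; on 'd' 0 → fail=0;  out ∅∪∅=∅
  n2('ce'): parent n1 fail=0; on 'e' 0 → fail=0;  out ∅∪∅=∅
  n8('dc'): parent n7 fail=0; on 'c' 0 → fail=1;  out ∅∪∅=∅
  n3('ced'): parent n2 fail=0; on 'd' 0 → fail=7;  out ∅∪∅=∅
  n9('dcb'): parent n8 fail=1; on 'b' 1→0 → fail=0;  out ∅∪∅=∅
  n4('cedc'): parent n3 fail=7; on 'c' 7 → fail=8;  out ∅∪∅=∅
  n10('dcbd'): parent n9 fail=0; on 'd' 0 → fail=7;  out ∅∪∅=∅
  n5('cedca'): parent n4 fail=8; on 'a' 8→1→0 → fail=0;  out ∅∪∅=∅
  n11('dcbda'): parent n10 fail=7; on 'a' 7→0 → fail=0;  out {1}∪∅={1}
  n6('cedcad'): parent n5 fail=0; on 'd' 0 → fail=7;  out {0}∪∅={0}

Text stream:
i=0 'd': node 0→7
i=1 'e': node 7→0 ·f
i=2 'e': node 0→0
i=3 'a': node 0→0
i=4 'c': node 0→1
i=5 'e': node 1→2
i=6 'd': node 2→3
i=7 'c': node 3→4
i=8 'a': node 4→5
i=9 'd': node 5→6  ** P0@[4:9]
i=10 'd': node 6→7 ·f
i=11 'c': node 7→8
i=12 'b': node 8→9
i=13 'd': node 9→10
i=14 'a': node 10→11  ** P1@[10:14]
i=15 'e': node 11→0 ·f
i=16 'b': node 0→0
i=17 'c': node 0→1
i=18 'a': node 1→0 ·f
i=19 'c': node 0→1
i=20 'e': node 1→2
i=21 'd': node 2→3
i=22 'c': node 3→4
i=23 'a': node 4→5
i=24 'd': node 5→6  ** P0@[19:24]
i=25 'd': node 6→7 ·f
i=26 'c': node 7→8
i=27 'b': node 8→9
i=28 'd': node 9→10
i=29 'a': node 10→11  ** P1@[25:29]
i=30 'c': node 11→1 ·f
i=31 'e': node 1→2

Matches: [[9,0],[14,1],[24,0],[29,1]]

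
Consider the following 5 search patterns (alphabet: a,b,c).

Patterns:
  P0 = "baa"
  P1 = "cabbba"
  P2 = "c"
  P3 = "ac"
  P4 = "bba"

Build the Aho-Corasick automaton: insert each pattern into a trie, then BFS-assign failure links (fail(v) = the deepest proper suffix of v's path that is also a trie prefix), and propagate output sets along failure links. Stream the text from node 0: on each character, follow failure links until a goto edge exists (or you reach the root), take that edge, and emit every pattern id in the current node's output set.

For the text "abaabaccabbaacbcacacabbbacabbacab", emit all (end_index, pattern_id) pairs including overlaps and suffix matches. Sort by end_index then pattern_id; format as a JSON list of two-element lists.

Build automaton:
Trie (insert patterns):
  n0 'ε': a→10 b→1 c→4
  n1 'b': a→2 b→12
  n2 'ba': a→3
  n3 'baa': ·  [P0 ends]
  n4 'c': a→5  [P2 ends]
  n5 'ca': b→6
  n6 'cab': b→7
  n7 'cabb': b→8
  n8 'cabbb': a→9
  n9 'cabbba': ·  [P1 ends]
  n10 'a': c→11
  n11 'ac': ·  [P3 ends]
  n12 'bb': a→13
  n13 'bba': ·  [P4 ends]

BFS fail/out derivation:
  fail(1) 'b': from fail(0)=0 chase 'b': 0 ⇒ 0;  out=∅∪out(0)=∅
  fail(4) 'c': from fail(0)=0 chase 'c': 0 ⇒ 0;  out={2}∪out(0)={2}
  fail(10) 'a': from fail(0)=0 chase 'a': 0 ⇒ 0;  out=∅∪out(0)=∅
  fail(2) 'ba': from fail(1)=0 chase 'a': 0 ⇒ 10;  out=∅∪out(10)=∅
  fail(5) 'ca': from fail(4)=0 chase 'a': 0 ⇒ 10;  out=∅∪out(10)=∅
  fail(11) 'ac': from fail(10)=0 chase 'c': 0 ⇒ 4;  out={3}∪out(4)={2,3}
  fail(12) 'bb': from fail(1)=0 chase 'b': 0 ⇒ 1;  out=∅∪out(1)=∅
  fail(3) 'baa': from fail(2)=10 chase 'a': 10→0 ⇒ 10;  out={0}∪out(10)={0}
  fail(6) 'cab': from fail(5)=10 chase 'b': 10→0 ⇒ 1;  out=∅∪out(1)=∅
  fail(13) 'bba': from fail(12)=1 chase 'a': 1 ⇒ 2;  out={4}∪out(2)={4}
  fail(7) 'cabb': from fail(6)=1 chase 'b': 1 ⇒ 12;  out=∅∪out(12)=∅
  fail(8) 'cabbb': from fail(7)=12 chase 'b': 12→1 ⇒ 12;  out=∅∪out(12)=∅
  fail(9) 'cabbba': from fail(8)=12 chase 'a': 12 ⇒ 13;  out={1}∪out(13)={1,4}

Text stream:
[0] read 'a'  n0⇒n10
[1] read 'b'  n10⇒n1 (via fail)
[2] read 'a'  n1⇒n2
[3] read 'a'  n2⇒n3  ** P0@[1:3]
[4] read 'b'  n3⇒n1 (via fail)
[5] read 'a'  n1⇒n2
[6] read 'c'  n2⇒n11 (via fail)  ** P2@[6:6],P3@[5:6]
[7] read 'c'  n11⇒n4 (via fail)  ** P2@[7:7]
[8] read 'a'  n4⇒n5
[9] read 'b'  n5⇒n6
[10] read 'b'  n6⇒n7
[11] read 'a'  n7⇒n13 (via fail)  ** P4@[9:11]
[12] read 'a'  n13⇒n3 (via fail)  ** P0@[10:12]
[13] read 'c'  n3⇒n11 (via fail)  ** P2@[13:13],P3@[12:13]
[14] read 'b'  n11⇒n1 (via fail)
[15] read 'c'  n1⇒n4 (via fail)  ** P2@[15:15]
[16] read 'a'  n4⇒n5
[17] read 'c'  n5⇒n11 (via fail)  ** P2@[17:17],P3@[16:17]
[18] read 'a'  n11⇒n5 (via fail)
[19] read 'c'  n5⇒n11 (via fail)  ** P2@[19:19],P3@[18:19]
[20] read 'a'  n11⇒n5 (via fail)
[21] read 'b'  n5⇒n6
[22] read 'b'  n6⇒n7
[23] read 'b'  n7⇒n8
[24] read 'a'  n8⇒n9  ** P1@[19:24],P4@[22:24]
[25] read 'c'  n9⇒n11 (via fail)  ** P2@[25:25],P3@[24:25]
[26] read 'a'  n11⇒n5 (via fail)
[27] read 'b'  n5⇒n6
[28] read 'b'  n6⇒n7
[29] read 'a'  n7⇒n13 (via fail)  ** P4@[27:29]
[30] read 'c'  n13⇒n11 (via fail)  ** P2@[30:30],P3@[29:30]
[31] read 'a'  n11⇒n5 (via fail)
[32] read 'b'  n5⇒n6

Result: [[3,0],[6,2],[6,3],[7,2],[11,4],[12,0],[13,2],[13,3],[15,2],[17,2],[17,3],[19,2],[19,3],[24,1],[24,4],[25,2],[25,3],[29,4],[30,2],[30,3]]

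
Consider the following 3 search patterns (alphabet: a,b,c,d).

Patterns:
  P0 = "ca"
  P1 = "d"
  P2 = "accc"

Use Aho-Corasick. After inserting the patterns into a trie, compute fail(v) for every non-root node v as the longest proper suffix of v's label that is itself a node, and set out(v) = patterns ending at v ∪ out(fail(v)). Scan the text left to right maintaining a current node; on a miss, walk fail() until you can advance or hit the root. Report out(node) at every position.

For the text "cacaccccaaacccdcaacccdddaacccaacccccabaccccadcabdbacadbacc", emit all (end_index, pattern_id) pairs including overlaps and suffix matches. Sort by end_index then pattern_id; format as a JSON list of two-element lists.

Construct AC machine:
Trie (insert patterns):
  0='ε' goto a→4 c→1 d→3
  1='c' goto a→2
  2='ca' goto ·  [P0 ends]
  3='d' goto ·  [P1 ends]
  4='a' goto c→5
  5='ac' goto c→6
  6='acc' goto c→7
  7='accc' goto ·  [P2 ends]

BFS fail/out derivation:
  n1('c'): parent n0 fail=0; on 'c' 0 → fail=0;  out ∅∪∅=∅
  n3('d'): parent n0 fail=0; on 'd' 0 → fail=0;  out {1}∪∅={1}
  n4('a'): parent n0 fail=0; on 'a' 0 → fail=0;  out ∅∪∅=∅
  n2('ca'): parent n1 fail=0; on 'a' 0 → fail=4;  out {0}∪∅={0}
  n5('ac'): parent n4 fail=0; on 'c' 0 → fail=1;  out ∅∪∅=∅
  n6('acc'): parent n5 fail=1; on 'c' 1→0 → fail=1;  out ∅∪∅=∅
  n7('accc'): parent n6 fail=1; on 'c' 1→0 → fail=1;  out {2}∪∅={2}

Text stream:
i=0 'c': node 0→1
i=1 'a': node 1→2  ** P0@[0:1]
i=2 'c': node 2→5 ·f
i=3 'a': node 5→2 ·f  ** P0@[2:3]
i=4 'c': node 2→5 ·f
i=5 'c': node 5→6
i=6 'c': node 6→7  ** P2@[3:6]
i=7 'c': node 7→1 ·f
i=8 'a': node 1→2  ** P0@[7:8]
i=9 'a': node 2→4 ·f
i=10 'a': node 4→4 ·f
i=11 'c': node 4→5
i=12 'c': node 5→6
i=13 'c': node 6→7  ** P2@[10:13]
i=14 'd': node 7→3 ·f  ** P1@[14:14]
i=15 'c': node 3→1 ·f
i=16 'a': node 1→2  ** P0@[15:16]
i=17 'a': node 2→4 ·f
i=18 'c': node 4→5
i=19 'c': node 5→6
i=20 'c': node 6→7  ** P2@[17:20]
i=21 'd': node 7→3 ·f  ** P1@[21:21]
i=22 'd': node 3→3 ·f  ** P1@[22:22]
i=23 'd': node 3→3 ·f  ** P1@[23:23]
i=24 'a': node 3→4 ·f
i=25 'a': node 4→4 ·f
i=26 'c': node 4→5
i=27 'c': node 5→6
i=28 'c': node 6→7  ** P2@[25:28]
i=29 'a': node 7→2 ·f  ** P0@[28:29]
i=30 'a': node 2→4 ·f
i=31 'c': node 4→5
i=32 'c': node 5→6
i=33 'c': node 6→7  ** P2@[30:33]
i=34 'c': node 7→1 ·f
i=35 'c': node 1→1 ·f
i=36 'a': node 1→2  ** P0@[35:36]
i=37 'b': node 2→0 ·f
i=38 'a': node 0→4
i=39 'c': node 4→5
i=40 'c': node 5→6
i=41 'c': node 6→7  ** P2@[38:41]
i=42 'c': node 7→1 ·f
i=43 'a': node 1→2  ** P0@[42:43]
i=44 'd': node 2→3 ·f  ** P1@[44:44]
i=45 'c': node 3→1 ·f
i=46 'a': node 1→2  ** P0@[45:46]
i=47 'b': node 2→0 ·f
i=48 'd': node 0→3  ** P1@[48:48]
i=49 'b': node 3→0 ·f
i=50 'a': node 0→4
i=51 'c': node 4→5
i=52 'a': node 5→2 ·f  ** P0@[51:52]
i=53 'd': node 2→3 ·f  ** P1@[53:53]
i=54 'b': node 3→0 ·f
i=55 'a': node 0→4
i=56 'c': node 4→5
i=57 'c': node 5→6

Matches: [[1,0],[3,0],[6,2],[8,0],[13,2],[14,1],[16,0],[20,2],[21,1],[22,1],[23,1],[28,2],[29,0],[33,2],[36,0],[41,2],[43,0],[44,1],[46,0],[48,1],[52,0],[53,1]]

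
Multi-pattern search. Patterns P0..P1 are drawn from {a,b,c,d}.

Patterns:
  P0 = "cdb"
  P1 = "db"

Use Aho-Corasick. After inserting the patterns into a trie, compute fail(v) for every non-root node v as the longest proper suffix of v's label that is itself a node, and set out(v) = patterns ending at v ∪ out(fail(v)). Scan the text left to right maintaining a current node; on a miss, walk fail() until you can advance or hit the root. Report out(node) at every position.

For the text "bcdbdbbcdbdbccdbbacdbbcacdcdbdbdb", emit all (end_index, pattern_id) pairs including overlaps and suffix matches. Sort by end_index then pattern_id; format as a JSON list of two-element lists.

Build:
Trie (insert patterns):
  n0 'ε': c→1 d→4
  n1 'c': d→2
  n2 'cd': b→3
  n3 'cdb': ·  [P0 ends]
  n4 'd': b→5
  n5 'db': ·  [P1 ends]

BFS fail/out derivation:
  fail(1) 'c': from fail(0)=0 chase 'c': 0 ⇒ 0;  out=∅∪out(0)=∅
  fail(4) 'd': from fail(0)=0 chase 'd': 0 ⇒ 0;  out=∅∪out(0)=∅
  fail(2) 'cd': from fail(1)=0 chase 'd': 0 ⇒ 4;  out=∅∪out(4)=∅
  fail(5) 'db': from fail(4)=0 chase 'b': 0 ⇒ 0;  out={1}∪out(0)={1}
  fail(3) 'cdb': from fail(2)=4 chase 'b': 4 ⇒ 5;  out={0}∪out(5)={0,1}

Text stream:
[0] read 'b'  n0⇒n0
[1] read 'c'  n0⇒n1
[2] read 'd'  n1⇒n2
[3] read 'b'  n2⇒n3  → match P0@[1:3],P1@[2:3]
[4] read 'd'  n3⇒n4 (fail-walked)
[5] read 'b'  n4⇒n5  → match P1@[4:5]
[6] read 'b'  n5⇒n0 (fail-walked)
[7] read 'c'  n0⇒n1
[8] read 'd'  n1⇒n2
[9] read 'b'  n2⇒n3  → match P0@[7:9],P1@[8:9]
[10] read 'd'  n3⇒n4 (fail-walked)
[11] read 'b'  n4⇒n5  → match P1@[10:11]
[12] read 'c'  n5⇒n1 (fail-walked)
[13] read 'c'  n1⇒n1 (fail-walked)
[14] read 'd'  n1⇒n2
[15] read 'b'  n2⇒n3  → match P0@[13:15],P1@[14:15]
[16] read 'b'  n3⇒n0 (fail-walked)
[17] read 'a'  n0⇒n0
[18] read 'c'  n0⇒n1
[19] read 'd'  n1⇒n2
[20] read 'b'  n2⇒n3  → match P0@[18:20],P1@[19:20]
[21] read 'b'  n3⇒n0 (fail-walked)
[22] read 'c'  n0⇒n1
[23] read 'a'  n1⇒n0 (fail-walked)
[24] read 'c'  n0⇒n1
[25] read 'd'  n1⇒n2
[26] read 'c'  n2⇒n1 (fail-walked)
[27] read 'd'  n1⇒n2
[28] read 'b'  n2⇒n3  → match P0@[26:28],P1@[27:28]
[29] read 'd'  n3⇒n4 (fail-walked)
[30] read 'b'  n4⇒n5  → match P1@[29:30]
[31] read 'd'  n5⇒n4 (fail-walked)
[32] read 'b'  n4⇒n5  → match P1@[31:32]

Result: [[3,0],[3,1],[5,1],[9,0],[9,1],[11,1],[15,0],[15,1],[20,0],[20,1],[28,0],[28,1],[30,1],[32,1]]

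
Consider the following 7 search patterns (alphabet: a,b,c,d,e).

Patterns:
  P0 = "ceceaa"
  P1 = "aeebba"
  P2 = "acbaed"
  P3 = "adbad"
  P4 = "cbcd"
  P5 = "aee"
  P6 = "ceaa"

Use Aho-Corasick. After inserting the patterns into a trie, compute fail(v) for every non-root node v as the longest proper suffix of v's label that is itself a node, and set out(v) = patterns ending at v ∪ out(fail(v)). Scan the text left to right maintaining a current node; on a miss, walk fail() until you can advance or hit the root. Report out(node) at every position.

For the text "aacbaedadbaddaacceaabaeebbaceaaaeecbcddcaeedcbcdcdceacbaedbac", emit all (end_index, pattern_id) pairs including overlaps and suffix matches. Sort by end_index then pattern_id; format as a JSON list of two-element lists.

Build:
Trie nodes:
  n0 'ε': a→7 c→1
  n1 'c': b→22 e→2
  n2 'ce': a→25 c→3
  n3 'cec': e→4
  n4 'cece': a→5
  n5 'cecea': a→6
  n6 'ceceaa': ·  [P0 ends]
  n7 'a': c→13 d→18 e→8
  n8 'ae': e→9
  n9 'aee': b→10  [P5 ends]
  n10 'aeeb': b→11
  n11 'aeebb': a→12
  n12 'aeebba': ·  [P1 ends]
  n13 'ac': b→14
  n14 'acb': a→15
  n15 'acba': e→16
  n16 'acbae': d→17
  n17 'acbaed': ·  [P2 ends]
  n18 'ad': b→19
  n19 'adb': a→20
  n20 'adba': d→21
  n21 'adbad': ·  [P3 ends]
  n22 'cb': c→23
  n23 'cbc': d→24
  n24 'cbcd': ·  [P4 ends]
  n25 'cea': a→26
  n26 'ceaa': ·  [P6 ends]

Failure links (BFS by depth):
  fail(1) 'c': from fail(0)=0 chase 'c': 0 ⇒ 0;  out=∅∪out(0)=∅
  fail(7) 'a': from fail(0)=0 chase 'a': 0 ⇒ 0;  out=∅∪out(0)=∅
  fail(2) 'ce': from fail(1)=0 chase 'e': 0 ⇒ 0;  out=∅∪out(0)=∅
  fail(8) 'ae': from fail(7)=0 chase 'e': 0 ⇒ 0;  out=∅∪out(0)=∅
  fail(13) 'ac': from fail(7)=0 chase 'c': 0 ⇒ 1;  out=∅∪out(1)=∅
  fail(18) 'ad': from fail(7)=0 chase 'd': 0 ⇒ 0;  out=∅∪out(0)=∅
  fail(22) 'cb': from fail(1)=0 chase 'b': 0 ⇒ 0;  out=∅∪out(0)=∅
  fail(3) 'cec': from fail(2)=0 chase 'c': 0 ⇒ 1;  out=∅∪out(1)=∅
  fail(9) 'aee': from fail(8)=0 chase 'e': 0 ⇒ 0;  out={5}∪out(0)={5}
  fail(14) 'acb': from fail(13)=1 chase 'b': 1 ⇒ 22;  out=∅∪out(22)=∅
  fail(19) 'adb': from fail(18)=0 chase 'b': 0 ⇒ 0;  out=∅∪out(0)=∅
  fail(23) 'cbc': from fail(22)=0 chase 'c': 0 ⇒ 1;  out=∅∪out(1)=∅
  fail(25) 'cea': from fail(2)=0 chase 'a': 0 ⇒ 7;  out=∅∪out(7)=∅
  fail(4) 'cece': from fail(3)=1 chase 'e': 1 ⇒ 2;  out=∅∪out(2)=∅
  fail(10) 'aeeb': from fail(9)=0 chase 'b': 0 ⇒ 0;  out=∅∪out(0)=∅
  fail(15) 'acba': from fail(14)=22 chase 'a': 22→0 ⇒ 7;  out=∅∪out(7)=∅
  fail(20) 'adba': from fail(19)=0 chase 'a': 0 ⇒ 7;  out=∅∪out(7)=∅
  fail(24) 'cbcd': from fail(23)=1 chase 'd': 1→0 ⇒ 0;  out={4}∪out(0)={4}
  fail(26) 'ceaa': from fail(25)=7 chase 'a': 7→0 ⇒ 7;  out={6}∪out(7)={6}
  fail(5) 'cecea': from fail(4)=2 chase 'a': 2 ⇒ 25;  out=∅∪out(25)=∅
  fail(11) 'aeebb': from fail(10)=0 chase 'b': 0 ⇒ 0;  out=∅∪out(0)=∅
  fail(16) 'acbae': from fail(15)=7 chase 'e': 7 ⇒ 8;  out=∅∪out(8)=∅
  fail(21) 'adbad': from fail(20)=7 chase 'd': 7 ⇒ 18;  out={3}∪out(18)={3}
  fail(6) 'ceceaa': from fail(5)=25 chase 'a': 25 ⇒ 26;  out={0}∪out(26)={0,6}
  fail(12) 'aeebba': from fail(11)=0 chase 'a': 0 ⇒ 7;  out={1}∪out(7)={1}
  fail(17) 'acbaed': from fail(16)=8 chase 'd': 8→0 ⇒ 0;  out={2}∪out(0)={2}

Scan:
pos 0 'a': at 7
pos 1 'a': at 7 (via fail)
pos 2 'c': at 13
pos 3 'b': at 14
pos 4 'a': at 15
pos 5 'e': at 16
pos 6 'd': at 17  ** P2@[1:6]
pos 7 'a': at 7 (via fail)
pos 8 'd': at 18
pos 9 'b': at 19
pos 10 'a': at 20
pos 11 'd': at 21  ** P3@[7:11]
pos 12 'd': at 0 (via fail)
pos 13 'a': at 7
pos 14 'a': at 7 (via fail)
pos 15 'c': at 13
pos 16 'c': at 1 (via fail)
pos 17 'e': at 2
pos 18 'a': at 25
pos 19 'a': at 26  ** P6@[16:19]
pos 20 'b': at 0 (via fail)
pos 21 'a': at 7
pos 22 'e': at 8
pos 23 'e': at 9  ** P5@[21:23]
pos 24 'b': at 10
pos 25 'b': at 11
pos 26 'a': at 12  ** P1@[21:26]
pos 27 'c': at 13 (via fail)
pos 28 'e': at 2 (via fail)
pos 29 'a': at 25
pos 30 'a': at 26  ** P6@[27:30]
pos 31 'a': at 7 (via fail)
pos 32 'e': at 8
pos 33 'e': at 9  ** P5@[31:33]
pos 34 'c': at 1 (via fail)
pos 35 'b': at 22
pos 36 'c': at 23
pos 37 'd': at 24  ** P4@[34:37]
pos 38 'd': at 0 (via fail)
pos 39 'c': at 1
pos 40 'a': at 7 (via fail)
pos 41 'e': at 8
pos 42 'e': at 9  ** P5@[40:42]
pos 43 'd': at 0 (via fail)
pos 44 'c': at 1
pos 45 'b': at 22
pos 46 'c': at 23
pos 47 'd': at 24  ** P4@[44:47]
pos 48 'c': at 1 (via fail)
pos 49 'd': at 0 (via fail)
pos 50 'c': at 1
pos 51 'e': at 2
pos 52 'a': at 25
pos 53 'c': at 13 (via fail)
pos 54 'b': at 14
pos 55 'a': at 15
pos 56 'e': at 16
pos 57 'd': at 17  ** P2@[52:57]
pos 58 'b': at 0 (via fail)
pos 59 'a': at 7
pos 60 'c': at 13

Matches: [[6,2],[11,3],[19,6],[23,5],[26,1],[30,6],[33,5],[37,4],[42,5],[47,4],[57,2]]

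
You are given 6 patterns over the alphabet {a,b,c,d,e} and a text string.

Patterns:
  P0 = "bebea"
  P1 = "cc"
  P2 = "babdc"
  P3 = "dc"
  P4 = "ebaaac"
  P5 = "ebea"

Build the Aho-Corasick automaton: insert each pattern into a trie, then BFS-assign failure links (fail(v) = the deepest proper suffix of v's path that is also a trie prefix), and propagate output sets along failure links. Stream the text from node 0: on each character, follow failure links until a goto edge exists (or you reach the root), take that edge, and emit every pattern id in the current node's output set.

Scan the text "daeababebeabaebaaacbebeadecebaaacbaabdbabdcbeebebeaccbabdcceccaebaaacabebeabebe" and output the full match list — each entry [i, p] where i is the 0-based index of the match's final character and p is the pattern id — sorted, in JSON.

Construct AC machine:
Trie nodes:
  n0 'ε': b→1 c→6 d→12 e→14
  n1 'b': a→8 e→2
  n2 'be': b→3
  n3 'beb': e→4
  n4 'bebe': a→5
  n5 'bebea': ·  [P0 ends]
  n6 'c': c→7
  n7 'cc': ·  [P1 ends]
  n8 'ba': b→9
  n9 'bab': d→10
  n10 'babd': c→11
  n11 'babdc': ·  [P2 ends]
  n12 'd': c→13
  n13 'dc': ·  [P3 ends]
  n14 'e': b→15
  n15 'eb': a→16 e→20
  n16 'eba': a→17
  n17 'ebaa': a→18
  n18 'ebaaa': c→19
  n19 'ebaaac': ·  [P4 ends]
  n20 'ebe': a→21
  n21 'ebea': ·  [P5 ends]

Failure links (BFS by depth):
  n1('b'): parent n0 fail=0; on 'b' 0 → fail=0;  out ∅∪∅=∅
  n6('c'): parent n0 fail=0; on 'c' 0 → fail=0;  out ∅∪∅=∅
  n12('d'): parent n0 fail=0; on 'd' 0 → fail=0;  out ∅∪∅=∅
  n14('e'): parent n0 fail=0; on 'e' 0 → fail=0;  out ∅∪∅=∅
  n2('be'): parent n1 fail=0; on 'e' 0 → fail=14;  out ∅∪∅=∅
  n7('cc'): parent n6 fail=0; on 'c' 0 → fail=6;  out {1}∪∅={1}
  n8('ba'): parent n1 fail=0; on 'a' 0 → fail=0;  out ∅∪∅=∅
  n13('dc'): parent n12 fail=0; on 'c' 0 → fail=6;  out {3}∪∅={3}
  n15('eb'): parent n14 fail=0; on 'b' 0 → fail=1;  out ∅∪∅=∅
  n3('beb'): parent n2 fail=14; on 'b' 14 → fail=15;  out ∅∪∅=∅
  n9('bab'): parent n8 fail=0; on 'b' 0 → fail=1;  out ∅∪∅=∅
  n16('eba'): parent n15 fail=1; on 'a' 1 → fail=8;  out ∅∪∅=∅
  n20('ebe'): parent n15 fail=1; on 'e' 1 → fail=2;  out ∅∪∅=∅
  n4('bebe'): parent n3 fail=15; on 'e' 15 → fail=20;  out ∅∪∅=∅
  n10('babd'): parent n9 fail=1; on 'd' 1→0 → fail=12;  out ∅∪∅=∅
  n17('ebaa'): parent n16 fail=8; on 'a' 8→0 → fail=0;  out ∅∪∅=∅
  n21('ebea'): parent n20 fail=2; on 'a' 2→14→0 → fail=0;  out {5}∪∅={5}
  n5('bebea'): parent n4 fail=20; on 'a' 20 → fail=21;  out {0}∪{5}={0,5}
  n11('babdc'): parent n10 fail=12; on 'c' 12 → fail=13;  out {2}∪{3}={2,3}
  n18('ebaaa'): parent n17 fail=0; on 'a' 0 → fail=0;  out ∅∪∅=∅
  n19('ebaaac'): parent n18 fail=0; on 'c' 0 → fail=6;  out {4}∪∅={4}

Scan:
pos 0 'd': at 12
pos 1 'a': at 0 ·f
pos 2 'e': at 14
pos 3 'a': at 0 ·f
pos 4 'b': at 1
pos 5 'a': at 8
pos 6 'b': at 9
pos 7 'e': at 2 ·f
pos 8 'b': at 3
pos 9 'e': at 4
pos 10 'a': at 5  emit P0@[6:10],P5@[7:10]
pos 11 'b': at 1 ·f
pos 12 'a': at 8
pos 13 'e': at 14 ·f
pos 14 'b': at 15
pos 15 'a': at 16
pos 16 'a': at 17
pos 17 'a': at 18
pos 18 'c': at 19  emit P4@[13:18]
pos 19 'b': at 1 ·f
pos 20 'e': at 2
pos 21 'b': at 3
pos 22 'e': at 4
pos 23 'a': at 5  emit P0@[19:23],P5@[20:23]
pos 24 'd': at 12 ·f
pos 25 'e': at 14 ·f
pos 26 'c': at 6 ·f
pos 27 'e': at 14 ·f
pos 28 'b': at 15
pos 29 'a': at 16
pos 30 'a': at 17
pos 31 'a': at 18
pos 32 'c': at 19  emit P4@[27:32]
pos 33 'b': at 1 ·f
pos 34 'a': at 8
pos 35 'a': at 0 ·f
pos 36 'b': at 1
pos 37 'd': at 12 ·f
pos 38 'b': at 1 ·f
pos 39 'a': at 8
pos 40 'b': at 9
pos 41 'd': at 10
pos 42 'c': at 11  emit P2@[38:42],P3@[41:42]
pos 43 'b': at 1 ·f
pos 44 'e': at 2
pos 45 'e': at 14 ·f
pos 46 'b': at 15
pos 47 'e': at 20
pos 48 'b': at 3 ·f
pos 49 'e': at 4
pos 50 'a': at 5  emit P0@[46:50],P5@[47:50]
pos 51 'c': at 6 ·f
pos 52 'c': at 7  emit P1@[51:52]
pos 53 'b': at 1 ·f
pos 54 'a': at 8
pos 55 'b': at 9
pos 56 'd': at 10
pos 57 'c': at 11  emit P2@[53:57],P3@[56:57]
pos 58 'c': at 7 ·f  emit P1@[57:58]
pos 59 'e': at 14 ·f
pos 60 'c': at 6 ·f
pos 61 'c': at 7  emit P1@[60:61]
pos 62 'a': at 0 ·f
pos 63 'e': at 14
pos 64 'b': at 15
pos 65 'a': at 16
pos 66 'a': at 17
pos 67 'a': at 18
pos 68 'c': at 19  emit P4@[63:68]
pos 69 'a': at 0 ·f
pos 70 'b': at 1
pos 71 'e': at 2
pos 72 'b': at 3
pos 73 'e': at 4
pos 74 'a': at 5  emit P0@[70:74],P5@[71:74]
pos 75 'b': at 1 ·f
pos 76 'e': at 2
pos 77 'b': at 3
pos 78 'e': at 4

Matches: [[10,0],[10,5],[18,4],[23,0],[23,5],[32,4],[42,2],[42,3],[50,0],[50,5],[52,1],[57,2],[57,3],[58,1],[61,1],[68,4],[74,0],[74,5]]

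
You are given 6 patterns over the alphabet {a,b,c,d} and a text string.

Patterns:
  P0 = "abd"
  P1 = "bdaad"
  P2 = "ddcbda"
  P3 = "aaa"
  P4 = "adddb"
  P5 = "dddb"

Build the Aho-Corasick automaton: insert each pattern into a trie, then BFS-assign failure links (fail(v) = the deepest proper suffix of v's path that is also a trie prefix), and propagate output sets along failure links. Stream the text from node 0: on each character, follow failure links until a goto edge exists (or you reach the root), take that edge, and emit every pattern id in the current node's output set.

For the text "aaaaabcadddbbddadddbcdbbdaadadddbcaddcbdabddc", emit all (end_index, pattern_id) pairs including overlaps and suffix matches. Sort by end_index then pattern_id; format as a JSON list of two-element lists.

Build automaton:
Trie nodes:
  0='ε' goto a→1 b→4 d→9
  1='a' goto a→15 b→2 d→17
  2='ab' goto d→3
  3='abd' goto ·  ←P0
  4='b' goto d→5
  5='bd' goto a→6
  6='bda' goto a→7
  7='bdaa' goto d→8
  8='bdaad' goto ·  ←P1
  9='d' goto d→10
  10='dd' goto c→11 d→21
  11='ddc' goto b→12
  12='ddcb' goto d→13
  13='ddcbd' goto a→14
  14='ddcbda' goto ·  ←P2
  15='aa' goto a→16
  16='aaa' goto ·  ←P3
  17='ad' goto d→18
  18='add' goto d→19
  19='addd' goto b→20
  20='adddb' goto ·  ←P4
  21='ddd' goto b→22
  22='dddb' goto ·  ←P5

BFS fail/out derivation:
  fail(1) 'a': from fail(0)=0 chase 'a': 0 ⇒ 0;  out=∅∪out(0)=∅
  fail(4) 'b': from fail(0)=0 chase 'b': 0 ⇒ 0;  out=∅∪out(0)=∅
  fail(9) 'd': from fail(0)=0 chase 'd': 0 ⇒ 0;  out=∅∪out(0)=∅
  fail(2) 'ab': from fail(1)=0 chase 'b': 0 ⇒ 4;  out=∅∪out(4)=∅
  fail(5) 'bd': from fail(4)=0 chase 'd': 0 ⇒ 9;  out=∅∪out(9)=∅
  fail(10) 'dd': from fail(9)=0 chase 'd': 0 ⇒ 9;  out=∅∪out(9)=∅
  fail(15) 'aa': from fail(1)=0 chase 'a': 0 ⇒ 1;  out=∅∪out(1)=∅
  fail(17) 'ad': from fail(1)=0 chase 'd': 0 ⇒ 9;  out=∅∪out(9)=∅
  fail(3) 'abd': from fail(2)=4 chase 'd': 4 ⇒ 5;  out={0}∪out(5)={0}
  fail(6) 'bda': from fail(5)=9 chase 'a': 9→0 ⇒ 1;  out=∅∪out(1)=∅
  fail(11) 'ddc': from fail(10)=9 chase 'c': 9→0 ⇒ 0;  out=∅∪out(0)=∅
  fail(16) 'aaa': from fail(15)=1 chase 'a': 1 ⇒ 15;  out={3}∪out(15)={3}
  fail(18) 'add': from fail(17)=9 chase 'd': 9 ⇒ 10;  out=∅∪out(10)=∅
  fail(21) 'ddd': from fail(10)=9 chase 'd': 9 ⇒ 10;  out=∅∪out(10)=∅
  fail(7) 'bdaa': from fail(6)=1 chase 'a': 1 ⇒ 15;  out=∅∪out(15)=∅
  fail(12) 'ddcb': from fail(11)=0 chase 'b': 0 ⇒ 4;  out=∅∪out(4)=∅
  fail(19) 'addd': from fail(18)=10 chase 'd': 10 ⇒ 21;  out=∅∪out(21)=∅
  fail(22) 'dddb': from fail(21)=10 chase 'b': 10→9→0 ⇒ 4;  out={5}∪out(4)={5}
  fail(8) 'bdaad': from fail(7)=15 chase 'd': 15→1 ⇒ 17;  out={1}∪out(17)={1}
  fail(13) 'ddcbd': from fail(12)=4 chase 'd': 4 ⇒ 5;  out=∅∪out(5)=∅
  fail(20) 'adddb': from fail(19)=21 chase 'b': 21 ⇒ 22;  out={4}∪out(22)={4,5}
  fail(14) 'ddcbda': from fail(13)=5 chase 'a': 5 ⇒ 6;  out={2}∪out(6)={2}

Text stream:
[0] read 'a'  n0⇒n1
[1] read 'a'  n1⇒n15
[2] read 'a'  n15⇒n16  → match P3@[0:2]
[3] read 'a'  n16⇒n16 (via fail)  → match P3@[1:3]
[4] read 'a'  n16⇒n16 (via fail)  → match P3@[2:4]
[5] read 'b'  n16⇒n2 (via fail)
[6] read 'c'  n2⇒n0 (via fail)
[7] read 'a'  n0⇒n1
[8] read 'd'  n1⇒n17
[9] read 'd'  n17⇒n18
[10] read 'd'  n18⇒n19
[11] read 'b'  n19⇒n20  → match P4@[7:11],P5@[8:11]
[12] read 'b'  n20⇒n4 (via fail)
[13] read 'd'  n4⇒n5
[14] read 'd'  n5⇒n10 (via fail)
[15] read 'a'  n10⇒n1 (via fail)
[16] read 'd'  n1⇒n17
[17] read 'd'  n17⇒n18
[18] read 'd'  n18⇒n19
[19] read 'b'  n19⇒n20  → match P4@[15:19],P5@[16:19]
[20] read 'c'  n20⇒n0 (via fail)
[21] read 'd'  n0⇒n9
[22] read 'b'  n9⇒n4 (via fail)
[23] read 'b'  n4⇒n4 (via fail)
[24] read 'd'  n4⇒n5
[25] read 'a'  n5⇒n6
[26] read 'a'  n6⇒n7
[27] read 'd'  n7⇒n8  → match P1@[23:27]
[28] read 'a'  n8⇒n1 (via fail)
[29] read 'd'  n1⇒n17
[30] read 'd'  n17⇒n18
[31] read 'd'  n18⇒n19
[32] read 'b'  n19⇒n20  → match P4@[28:32],P5@[29:32]
[33] read 'c'  n20⇒n0 (via fail)
[34] read 'a'  n0⇒n1
[35] read 'd'  n1⇒n17
[36] read 'd'  n17⇒n18
[37] read 'c'  n18⇒n11 (via fail)
[38] read 'b'  n11⇒n12
[39] read 'd'  n12⇒n13
[40] read 'a'  n13⇒n14  → match P2@[35:40]
[41] read 'b'  n14⇒n2 (via fail)
[42] read 'd'  n2⇒n3  → match P0@[40:42]
[43] read 'd'  n3⇒n10 (via fail)
[44] read 'c'  n10⇒n11

All matches (sorted): [[2,3],[3,3],[4,3],[11,4],[11,5],[19,4],[19,5],[27,1],[32,4],[32,5],[40,2],[42,0]]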